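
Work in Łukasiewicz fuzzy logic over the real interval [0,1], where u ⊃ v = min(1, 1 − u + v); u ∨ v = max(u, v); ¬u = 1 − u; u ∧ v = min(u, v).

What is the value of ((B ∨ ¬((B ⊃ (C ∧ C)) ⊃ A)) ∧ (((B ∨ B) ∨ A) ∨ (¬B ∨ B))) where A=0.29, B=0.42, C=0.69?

(C ∧ C) = min(0.69, 0.69) = 0.69
(B ⊃ (C ∧ C)): min(1, 1 − 0.42 + 0.69) = 1
((B ⊃ (C ∧ C)) ⊃ A): min(1, 1 − 1 + 0.29) = 0.29
¬((B ⊃ (C ∧ C)) ⊃ A): Łukasiewicz ¬ gives 1 − 0.29 = 0.71
(B ∨ ¬((B ⊃ (C ∧ C)) ⊃ A)) = max(0.42, 0.71) = 0.71
(B ∨ B) = max(0.42, 0.42) = 0.42
((B ∨ B) ∨ A) = max(0.42, 0.29) = 0.42
¬B: Łukasiewicz ¬ gives 1 − 0.42 = 0.58
(¬B ∨ B) = max(0.58, 0.42) = 0.58
(((B ∨ B) ∨ A) ∨ (¬B ∨ B)) = max(0.42, 0.58) = 0.58
((B ∨ ¬((B ⊃ (C ∧ C)) ⊃ A)) ∧ (((B ∨ B) ∨ A) ∨ (¬B ∨ B))) = min(0.71, 0.58) = 0.58

0.58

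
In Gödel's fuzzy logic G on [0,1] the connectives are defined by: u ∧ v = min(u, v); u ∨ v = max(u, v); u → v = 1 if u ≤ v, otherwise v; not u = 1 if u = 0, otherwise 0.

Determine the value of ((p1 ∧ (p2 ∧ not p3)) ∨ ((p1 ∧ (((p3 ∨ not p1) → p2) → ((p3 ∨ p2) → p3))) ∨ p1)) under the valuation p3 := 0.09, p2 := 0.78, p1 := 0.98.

not p3: Gödel ¬ of 0.09 = 0 (operand ≠ 0)
(p2 ∧ not p3) = min(0.78, 0) = 0
(p1 ∧ (p2 ∧ not p3)) = min(0.98, 0) = 0
not p1: Gödel ¬ of 0.98 = 0 (operand ≠ 0)
(p3 ∨ not p1) = max(0.09, 0) = 0.09
((p3 ∨ not p1) → p2): 0.09 ≤ 0.78, so result = 1
(p3 ∨ p2) = max(0.09, 0.78) = 0.78
((p3 ∨ p2) → p3): 0.78 > 0.09, so result = 0.09
(((p3 ∨ not p1) → p2) → ((p3 ∨ p2) → p3)): 1 > 0.09, so result = 0.09
(p1 ∧ (((p3 ∨ not p1) → p2) → ((p3 ∨ p2) → p3))) = min(0.98, 0.09) = 0.09
((p1 ∧ (((p3 ∨ not p1) → p2) → ((p3 ∨ p2) → p3))) ∨ p1) = max(0.09, 0.98) = 0.98
((p1 ∧ (p2 ∧ not p3)) ∨ ((p1 ∧ (((p3 ∨ not p1) → p2) → ((p3 ∨ p2) → p3))) ∨ p1)) = max(0, 0.98) = 0.98

0.98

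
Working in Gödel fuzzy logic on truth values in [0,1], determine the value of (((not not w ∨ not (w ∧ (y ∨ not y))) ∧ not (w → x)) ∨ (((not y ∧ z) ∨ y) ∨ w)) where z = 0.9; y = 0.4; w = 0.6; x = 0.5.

not w: Gödel ¬ of 0.6 = 0 (operand ≠ 0)
not not w: Gödel ¬ of 0 = 1 (operand is 0)
not y: Gödel ¬ of 0.4 = 0 (operand ≠ 0)
(y ∨ not y) = max(0.4, 0) = 0.4
(w ∧ (y ∨ not y)) = min(0.6, 0.4) = 0.4
not (w ∧ (y ∨ not y)): Gödel ¬ of 0.4 = 0 (operand ≠ 0)
(not not w ∨ not (w ∧ (y ∨ not y))) = max(1, 0) = 1
(w → x): 0.6 > 0.5, so result = 0.5
not (w → x): Gödel ¬ of 0.5 = 0 (operand ≠ 0)
((not not w ∨ not (w ∧ (y ∨ not y))) ∧ not (w → x)) = min(1, 0) = 0
not y: Gödel ¬ of 0.4 = 0 (operand ≠ 0)
(not y ∧ z) = min(0, 0.9) = 0
((not y ∧ z) ∨ y) = max(0, 0.4) = 0.4
(((not y ∧ z) ∨ y) ∨ w) = max(0.4, 0.6) = 0.6
(((not not w ∨ not (w ∧ (y ∨ not y))) ∧ not (w → x)) ∨ (((not y ∧ z) ∨ y) ∨ w)) = max(0, 0.6) = 0.6

0.60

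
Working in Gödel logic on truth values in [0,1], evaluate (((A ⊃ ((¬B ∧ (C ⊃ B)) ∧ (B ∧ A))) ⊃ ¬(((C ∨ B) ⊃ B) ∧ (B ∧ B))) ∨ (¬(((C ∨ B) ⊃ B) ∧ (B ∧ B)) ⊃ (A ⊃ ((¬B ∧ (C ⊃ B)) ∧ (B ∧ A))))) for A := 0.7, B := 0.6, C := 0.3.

1.00

¬B: Gödel ¬ of 0.6 = 0 (operand ≠ 0)
(C ⊃ B): 0.3 ≤ 0.6, so result = 1
(¬B ∧ (C ⊃ B)) = min(0, 1) = 0
(B ∧ A) = min(0.6, 0.7) = 0.6
((¬B ∧ (C ⊃ B)) ∧ (B ∧ A)) = min(0, 0.6) = 0
(A ⊃ ((¬B ∧ (C ⊃ B)) ∧ (B ∧ A))): 0.7 > 0, so result = 0
(C ∨ B) = max(0.3, 0.6) = 0.6
((C ∨ B) ⊃ B): 0.6 ≤ 0.6, so result = 1
(B ∧ B) = min(0.6, 0.6) = 0.6
(((C ∨ B) ⊃ B) ∧ (B ∧ B)) = min(1, 0.6) = 0.6
¬(((C ∨ B) ⊃ B) ∧ (B ∧ B)): Gödel ¬ of 0.6 = 0 (operand ≠ 0)
((A ⊃ ((¬B ∧ (C ⊃ B)) ∧ (B ∧ A))) ⊃ ¬(((C ∨ B) ⊃ B) ∧ (B ∧ B))): 0 ≤ 0, so result = 1
(C ∨ B) = max(0.3, 0.6) = 0.6
((C ∨ B) ⊃ B): 0.6 ≤ 0.6, so result = 1
(B ∧ B) = min(0.6, 0.6) = 0.6
(((C ∨ B) ⊃ B) ∧ (B ∧ B)) = min(1, 0.6) = 0.6
¬(((C ∨ B) ⊃ B) ∧ (B ∧ B)): Gödel ¬ of 0.6 = 0 (operand ≠ 0)
¬B: Gödel ¬ of 0.6 = 0 (operand ≠ 0)
(C ⊃ B): 0.3 ≤ 0.6, so result = 1
(¬B ∧ (C ⊃ B)) = min(0, 1) = 0
(B ∧ A) = min(0.6, 0.7) = 0.6
((¬B ∧ (C ⊃ B)) ∧ (B ∧ A)) = min(0, 0.6) = 0
(A ⊃ ((¬B ∧ (C ⊃ B)) ∧ (B ∧ A))): 0.7 > 0, so result = 0
(¬(((C ∨ B) ⊃ B) ∧ (B ∧ B)) ⊃ (A ⊃ ((¬B ∧ (C ⊃ B)) ∧ (B ∧ A)))): 0 ≤ 0, so result = 1
(((A ⊃ ((¬B ∧ (C ⊃ B)) ∧ (B ∧ A))) ⊃ ¬(((C ∨ B) ⊃ B) ∧ (B ∧ B))) ∨ (¬(((C ∨ B) ⊃ B) ∧ (B ∧ B)) ⊃ (A ⊃ ((¬B ∧ (C ⊃ B)) ∧ (B ∧ A))))) = max(1, 1) = 1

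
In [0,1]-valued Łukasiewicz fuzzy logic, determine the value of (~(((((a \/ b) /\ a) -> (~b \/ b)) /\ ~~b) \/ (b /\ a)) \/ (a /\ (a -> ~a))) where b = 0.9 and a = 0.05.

(a \/ b) = max(0.05, 0.9) = 0.9
((a \/ b) /\ a) = min(0.9, 0.05) = 0.05
~b: Łukasiewicz ¬ gives 1 − 0.9 = 0.1
(~b \/ b) = max(0.1, 0.9) = 0.9
(((a \/ b) /\ a) -> (~b \/ b)): min(1, 1 − 0.05 + 0.9) = 1
~b: Łukasiewicz ¬ gives 1 − 0.9 = 0.1
~~b: Łukasiewicz ¬ gives 1 − 0.1 = 0.9
((((a \/ b) /\ a) -> (~b \/ b)) /\ ~~b) = min(1, 0.9) = 0.9
(b /\ a) = min(0.9, 0.05) = 0.05
(((((a \/ b) /\ a) -> (~b \/ b)) /\ ~~b) \/ (b /\ a)) = max(0.9, 0.05) = 0.9
~(((((a \/ b) /\ a) -> (~b \/ b)) /\ ~~b) \/ (b /\ a)): Łukasiewicz ¬ gives 1 − 0.9 = 0.1
~a: Łukasiewicz ¬ gives 1 − 0.05 = 0.95
(a -> ~a): min(1, 1 − 0.05 + 0.95) = 1
(a /\ (a -> ~a)) = min(0.05, 1) = 0.05
(~(((((a \/ b) /\ a) -> (~b \/ b)) /\ ~~b) \/ (b /\ a)) \/ (a /\ (a -> ~a))) = max(0.1, 0.05) = 0.1

0.10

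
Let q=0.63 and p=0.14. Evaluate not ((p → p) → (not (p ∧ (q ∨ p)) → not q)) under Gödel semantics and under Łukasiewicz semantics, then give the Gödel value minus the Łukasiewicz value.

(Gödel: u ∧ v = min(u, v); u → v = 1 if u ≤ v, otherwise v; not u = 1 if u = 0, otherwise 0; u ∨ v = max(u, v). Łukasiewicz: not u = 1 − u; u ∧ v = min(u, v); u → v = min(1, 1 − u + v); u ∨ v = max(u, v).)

Gödel evaluation:
  (p → p): 0.14 ≤ 0.14, so result = 1
  (q ∨ p) = max(0.63, 0.14) = 0.63
  (p ∧ (q ∨ p)) = min(0.14, 0.63) = 0.14
  not (p ∧ (q ∨ p)): Gödel ¬ of 0.14 = 0 (operand ≠ 0)
  not q: Gödel ¬ of 0.63 = 0 (operand ≠ 0)
  (not (p ∧ (q ∨ p)) → not q): 0 ≤ 0, so result = 1
  ((p → p) → (not (p ∧ (q ∨ p)) → not q)): 1 ≤ 1, so result = 1
  not ((p → p) → (not (p ∧ (q ∨ p)) → not q)): Gödel ¬ of 1 = 0 (operand ≠ 0)
  Gödel value = 0
Łukasiewicz evaluation:
  (p → p): min(1, 1 − 0.14 + 0.14) = 1
  (q ∨ p) = max(0.63, 0.14) = 0.63
  (p ∧ (q ∨ p)) = min(0.14, 0.63) = 0.14
  not (p ∧ (q ∨ p)): Łukasiewicz ¬ gives 1 − 0.14 = 0.86
  not q: Łukasiewicz ¬ gives 1 − 0.63 = 0.37
  (not (p ∧ (q ∨ p)) → not q): min(1, 1 − 0.86 + 0.37) = 0.51
  ((p → p) → (not (p ∧ (q ∨ p)) → not q)): min(1, 1 − 1 + 0.51) = 0.51
  not ((p → p) → (not (p ∧ (q ∨ p)) → not q)): Łukasiewicz ¬ gives 1 − 0.51 = 0.49
  Łukasiewicz value = 0.49
Difference: 0 − 0.49 = -0.49

-0.49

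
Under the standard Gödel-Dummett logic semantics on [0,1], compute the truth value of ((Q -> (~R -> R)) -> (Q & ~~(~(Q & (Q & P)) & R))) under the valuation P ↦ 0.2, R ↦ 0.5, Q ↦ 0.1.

~R: Gödel ¬ of 0.5 = 0 (operand ≠ 0)
(~R -> R): 0 ≤ 0.5, so result = 1
(Q -> (~R -> R)): 0.1 ≤ 1, so result = 1
(Q & P) = min(0.1, 0.2) = 0.1
(Q & (Q & P)) = min(0.1, 0.1) = 0.1
~(Q & (Q & P)): Gödel ¬ of 0.1 = 0 (operand ≠ 0)
(~(Q & (Q & P)) & R) = min(0, 0.5) = 0
~(~(Q & (Q & P)) & R): Gödel ¬ of 0 = 1 (operand is 0)
~~(~(Q & (Q & P)) & R): Gödel ¬ of 1 = 0 (operand ≠ 0)
(Q & ~~(~(Q & (Q & P)) & R)) = min(0.1, 0) = 0
((Q -> (~R -> R)) -> (Q & ~~(~(Q & (Q & P)) & R))): 1 > 0, so result = 0

0.00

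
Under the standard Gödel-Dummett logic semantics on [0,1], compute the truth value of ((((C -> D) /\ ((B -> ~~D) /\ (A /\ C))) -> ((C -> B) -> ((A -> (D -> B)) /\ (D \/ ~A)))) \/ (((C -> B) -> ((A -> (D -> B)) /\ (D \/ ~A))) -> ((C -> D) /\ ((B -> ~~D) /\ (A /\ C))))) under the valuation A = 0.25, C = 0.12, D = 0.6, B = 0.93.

(C -> D): 0.12 ≤ 0.6, so result = 1
~D: Gödel ¬ of 0.6 = 0 (operand ≠ 0)
~~D: Gödel ¬ of 0 = 1 (operand is 0)
(B -> ~~D): 0.93 ≤ 1, so result = 1
(A /\ C) = min(0.25, 0.12) = 0.12
((B -> ~~D) /\ (A /\ C)) = min(1, 0.12) = 0.12
((C -> D) /\ ((B -> ~~D) /\ (A /\ C))) = min(1, 0.12) = 0.12
(C -> B): 0.12 ≤ 0.93, so result = 1
(D -> B): 0.6 ≤ 0.93, so result = 1
(A -> (D -> B)): 0.25 ≤ 1, so result = 1
~A: Gödel ¬ of 0.25 = 0 (operand ≠ 0)
(D \/ ~A) = max(0.6, 0) = 0.6
((A -> (D -> B)) /\ (D \/ ~A)) = min(1, 0.6) = 0.6
((C -> B) -> ((A -> (D -> B)) /\ (D \/ ~A))): 1 > 0.6, so result = 0.6
(((C -> D) /\ ((B -> ~~D) /\ (A /\ C))) -> ((C -> B) -> ((A -> (D -> B)) /\ (D \/ ~A)))): 0.12 ≤ 0.6, so result = 1
(C -> B): 0.12 ≤ 0.93, so result = 1
(D -> B): 0.6 ≤ 0.93, so result = 1
(A -> (D -> B)): 0.25 ≤ 1, so result = 1
~A: Gödel ¬ of 0.25 = 0 (operand ≠ 0)
(D \/ ~A) = max(0.6, 0) = 0.6
((A -> (D -> B)) /\ (D \/ ~A)) = min(1, 0.6) = 0.6
((C -> B) -> ((A -> (D -> B)) /\ (D \/ ~A))): 1 > 0.6, so result = 0.6
(C -> D): 0.12 ≤ 0.6, so result = 1
~D: Gödel ¬ of 0.6 = 0 (operand ≠ 0)
~~D: Gödel ¬ of 0 = 1 (operand is 0)
(B -> ~~D): 0.93 ≤ 1, so result = 1
(A /\ C) = min(0.25, 0.12) = 0.12
((B -> ~~D) /\ (A /\ C)) = min(1, 0.12) = 0.12
((C -> D) /\ ((B -> ~~D) /\ (A /\ C))) = min(1, 0.12) = 0.12
(((C -> B) -> ((A -> (D -> B)) /\ (D \/ ~A))) -> ((C -> D) /\ ((B -> ~~D) /\ (A /\ C)))): 0.6 > 0.12, so result = 0.12
((((C -> D) /\ ((B -> ~~D) /\ (A /\ C))) -> ((C -> B) -> ((A -> (D -> B)) /\ (D \/ ~A)))) \/ (((C -> B) -> ((A -> (D -> B)) /\ (D \/ ~A))) -> ((C -> D) /\ ((B -> ~~D) /\ (A /\ C))))) = max(1, 0.12) = 1

1.00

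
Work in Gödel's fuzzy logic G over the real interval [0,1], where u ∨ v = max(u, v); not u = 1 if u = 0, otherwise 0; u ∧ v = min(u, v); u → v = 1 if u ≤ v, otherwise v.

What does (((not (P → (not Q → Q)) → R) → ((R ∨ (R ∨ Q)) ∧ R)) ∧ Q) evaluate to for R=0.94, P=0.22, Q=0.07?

not Q: Gödel ¬ of 0.07 = 0 (operand ≠ 0)
(not Q → Q): 0 ≤ 0.07, so result = 1
(P → (not Q → Q)): 0.22 ≤ 1, so result = 1
not (P → (not Q → Q)): Gödel ¬ of 1 = 0 (operand ≠ 0)
(not (P → (not Q → Q)) → R): 0 ≤ 0.94, so result = 1
(R ∨ Q) = max(0.94, 0.07) = 0.94
(R ∨ (R ∨ Q)) = max(0.94, 0.94) = 0.94
((R ∨ (R ∨ Q)) ∧ R) = min(0.94, 0.94) = 0.94
((not (P → (not Q → Q)) → R) → ((R ∨ (R ∨ Q)) ∧ R)): 1 > 0.94, so result = 0.94
(((not (P → (not Q → Q)) → R) → ((R ∨ (R ∨ Q)) ∧ R)) ∧ Q) = min(0.94, 0.07) = 0.07

0.07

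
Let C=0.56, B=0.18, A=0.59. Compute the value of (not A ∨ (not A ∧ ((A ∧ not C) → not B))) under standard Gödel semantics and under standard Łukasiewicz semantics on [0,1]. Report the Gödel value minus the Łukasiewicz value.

Gödel evaluation:
  not A: Gödel ¬ of 0.59 = 0 (operand ≠ 0)
  not A: Gödel ¬ of 0.59 = 0 (operand ≠ 0)
  not C: Gödel ¬ of 0.56 = 0 (operand ≠ 0)
  (A ∧ not C) = min(0.59, 0) = 0
  not B: Gödel ¬ of 0.18 = 0 (operand ≠ 0)
  ((A ∧ not C) → not B): 0 ≤ 0, so result = 1
  (not A ∧ ((A ∧ not C) → not B)) = min(0, 1) = 0
  (not A ∨ (not A ∧ ((A ∧ not C) → not B))) = max(0, 0) = 0
  Gödel value = 0
Łukasiewicz evaluation:
  not A: Łukasiewicz ¬ gives 1 − 0.59 = 0.41
  not A: Łukasiewicz ¬ gives 1 − 0.59 = 0.41
  not C: Łukasiewicz ¬ gives 1 − 0.56 = 0.44
  (A ∧ not C) = min(0.59, 0.44) = 0.44
  not B: Łukasiewicz ¬ gives 1 − 0.18 = 0.82
  ((A ∧ not C) → not B): min(1, 1 − 0.44 + 0.82) = 1
  (not A ∧ ((A ∧ not C) → not B)) = min(0.41, 1) = 0.41
  (not A ∨ (not A ∧ ((A ∧ not C) → not B))) = max(0.41, 0.41) = 0.41
  Łukasiewicz value = 0.41
Difference: 0 − 0.41 = -0.41

-0.41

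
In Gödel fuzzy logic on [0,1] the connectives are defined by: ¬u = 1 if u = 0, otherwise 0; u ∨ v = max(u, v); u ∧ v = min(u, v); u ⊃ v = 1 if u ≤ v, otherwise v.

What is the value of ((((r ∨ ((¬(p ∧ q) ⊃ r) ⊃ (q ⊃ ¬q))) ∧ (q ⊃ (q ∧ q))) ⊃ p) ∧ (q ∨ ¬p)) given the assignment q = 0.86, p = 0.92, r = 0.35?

(p ∧ q) = min(0.92, 0.86) = 0.86
¬(p ∧ q): Gödel ¬ of 0.86 = 0 (operand ≠ 0)
(¬(p ∧ q) ⊃ r): 0 ≤ 0.35, so result = 1
¬q: Gödel ¬ of 0.86 = 0 (operand ≠ 0)
(q ⊃ ¬q): 0.86 > 0, so result = 0
((¬(p ∧ q) ⊃ r) ⊃ (q ⊃ ¬q)): 1 > 0, so result = 0
(r ∨ ((¬(p ∧ q) ⊃ r) ⊃ (q ⊃ ¬q))) = max(0.35, 0) = 0.35
(q ∧ q) = min(0.86, 0.86) = 0.86
(q ⊃ (q ∧ q)): 0.86 ≤ 0.86, so result = 1
((r ∨ ((¬(p ∧ q) ⊃ r) ⊃ (q ⊃ ¬q))) ∧ (q ⊃ (q ∧ q))) = min(0.35, 1) = 0.35
(((r ∨ ((¬(p ∧ q) ⊃ r) ⊃ (q ⊃ ¬q))) ∧ (q ⊃ (q ∧ q))) ⊃ p): 0.35 ≤ 0.92, so result = 1
¬p: Gödel ¬ of 0.92 = 0 (operand ≠ 0)
(q ∨ ¬p) = max(0.86, 0) = 0.86
((((r ∨ ((¬(p ∧ q) ⊃ r) ⊃ (q ⊃ ¬q))) ∧ (q ⊃ (q ∧ q))) ⊃ p) ∧ (q ∨ ¬p)) = min(1, 0.86) = 0.86

0.86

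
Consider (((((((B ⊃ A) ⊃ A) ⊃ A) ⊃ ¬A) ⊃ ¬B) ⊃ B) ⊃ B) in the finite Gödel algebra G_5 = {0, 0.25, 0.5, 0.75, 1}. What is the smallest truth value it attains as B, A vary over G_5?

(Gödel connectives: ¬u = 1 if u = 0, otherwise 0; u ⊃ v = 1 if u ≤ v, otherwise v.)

0.25

The minimum is attained at B = 0.25, A = 0:
  (B ⊃ A): 0.25 > 0, so result = 0
  ((B ⊃ A) ⊃ A): 0 ≤ 0, so result = 1
  (((B ⊃ A) ⊃ A) ⊃ A): 1 > 0, so result = 0
  ¬A: Gödel ¬ of 0 = 1 (operand is 0)
  ((((B ⊃ A) ⊃ A) ⊃ A) ⊃ ¬A): 0 ≤ 1, so result = 1
  ¬B: Gödel ¬ of 0.25 = 0 (operand ≠ 0)
  (((((B ⊃ A) ⊃ A) ⊃ A) ⊃ ¬A) ⊃ ¬B): 1 > 0, so result = 0
  ((((((B ⊃ A) ⊃ A) ⊃ A) ⊃ ¬A) ⊃ ¬B) ⊃ B): 0 ≤ 0.25, so result = 1
  (((((((B ⊃ A) ⊃ A) ⊃ A) ⊃ ¬A) ⊃ ¬B) ⊃ B) ⊃ B): 1 > 0.25, so result = 0.25
Checking all 25 assignments confirms none give a value below 0.25.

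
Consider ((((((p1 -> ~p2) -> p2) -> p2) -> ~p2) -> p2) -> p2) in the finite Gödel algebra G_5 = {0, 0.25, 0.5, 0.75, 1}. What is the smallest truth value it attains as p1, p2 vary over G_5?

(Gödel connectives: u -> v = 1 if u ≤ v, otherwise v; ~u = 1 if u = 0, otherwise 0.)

0.25

The minimum is attained at p1 = 0, p2 = 0.25:
  ~p2: Gödel ¬ of 0.25 = 0 (operand ≠ 0)
  (p1 -> ~p2): 0 ≤ 0, so result = 1
  ((p1 -> ~p2) -> p2): 1 > 0.25, so result = 0.25
  (((p1 -> ~p2) -> p2) -> p2): 0.25 ≤ 0.25, so result = 1
  ~p2: Gödel ¬ of 0.25 = 0 (operand ≠ 0)
  ((((p1 -> ~p2) -> p2) -> p2) -> ~p2): 1 > 0, so result = 0
  (((((p1 -> ~p2) -> p2) -> p2) -> ~p2) -> p2): 0 ≤ 0.25, so result = 1
  ((((((p1 -> ~p2) -> p2) -> p2) -> ~p2) -> p2) -> p2): 1 > 0.25, so result = 0.25
Checking all 25 assignments confirms none give a value below 0.25.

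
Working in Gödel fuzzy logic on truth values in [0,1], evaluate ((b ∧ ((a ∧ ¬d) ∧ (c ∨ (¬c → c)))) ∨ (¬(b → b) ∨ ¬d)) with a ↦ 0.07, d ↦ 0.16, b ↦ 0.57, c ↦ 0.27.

¬d: Gödel ¬ of 0.16 = 0 (operand ≠ 0)
(a ∧ ¬d) = min(0.07, 0) = 0
¬c: Gödel ¬ of 0.27 = 0 (operand ≠ 0)
(¬c → c): 0 ≤ 0.27, so result = 1
(c ∨ (¬c → c)) = max(0.27, 1) = 1
((a ∧ ¬d) ∧ (c ∨ (¬c → c))) = min(0, 1) = 0
(b ∧ ((a ∧ ¬d) ∧ (c ∨ (¬c → c)))) = min(0.57, 0) = 0
(b → b): 0.57 ≤ 0.57, so result = 1
¬(b → b): Gödel ¬ of 1 = 0 (operand ≠ 0)
¬d: Gödel ¬ of 0.16 = 0 (operand ≠ 0)
(¬(b → b) ∨ ¬d) = max(0, 0) = 0
((b ∧ ((a ∧ ¬d) ∧ (c ∨ (¬c → c)))) ∨ (¬(b → b) ∨ ¬d)) = max(0, 0) = 0

0.00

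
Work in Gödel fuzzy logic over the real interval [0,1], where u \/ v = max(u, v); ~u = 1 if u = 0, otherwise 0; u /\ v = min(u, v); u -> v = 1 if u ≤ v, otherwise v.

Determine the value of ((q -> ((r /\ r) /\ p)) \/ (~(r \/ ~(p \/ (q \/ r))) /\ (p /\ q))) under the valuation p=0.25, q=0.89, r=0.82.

0.25

(r /\ r) = min(0.82, 0.82) = 0.82
((r /\ r) /\ p) = min(0.82, 0.25) = 0.25
(q -> ((r /\ r) /\ p)): 0.89 > 0.25, so result = 0.25
(q \/ r) = max(0.89, 0.82) = 0.89
(p \/ (q \/ r)) = max(0.25, 0.89) = 0.89
~(p \/ (q \/ r)): Gödel ¬ of 0.89 = 0 (operand ≠ 0)
(r \/ ~(p \/ (q \/ r))) = max(0.82, 0) = 0.82
~(r \/ ~(p \/ (q \/ r))): Gödel ¬ of 0.82 = 0 (operand ≠ 0)
(p /\ q) = min(0.25, 0.89) = 0.25
(~(r \/ ~(p \/ (q \/ r))) /\ (p /\ q)) = min(0, 0.25) = 0
((q -> ((r /\ r) /\ p)) \/ (~(r \/ ~(p \/ (q \/ r))) /\ (p /\ q))) = max(0.25, 0) = 0.25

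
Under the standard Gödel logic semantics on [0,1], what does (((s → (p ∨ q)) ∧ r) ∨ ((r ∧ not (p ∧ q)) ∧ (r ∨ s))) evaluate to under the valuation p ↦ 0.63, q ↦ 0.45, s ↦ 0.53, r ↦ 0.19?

(p ∨ q) = max(0.63, 0.45) = 0.63
(s → (p ∨ q)): 0.53 ≤ 0.63, so result = 1
((s → (p ∨ q)) ∧ r) = min(1, 0.19) = 0.19
(p ∧ q) = min(0.63, 0.45) = 0.45
not (p ∧ q): Gödel ¬ of 0.45 = 0 (operand ≠ 0)
(r ∧ not (p ∧ q)) = min(0.19, 0) = 0
(r ∨ s) = max(0.19, 0.53) = 0.53
((r ∧ not (p ∧ q)) ∧ (r ∨ s)) = min(0, 0.53) = 0
(((s → (p ∨ q)) ∧ r) ∨ ((r ∧ not (p ∧ q)) ∧ (r ∨ s))) = max(0.19, 0) = 0.19

0.19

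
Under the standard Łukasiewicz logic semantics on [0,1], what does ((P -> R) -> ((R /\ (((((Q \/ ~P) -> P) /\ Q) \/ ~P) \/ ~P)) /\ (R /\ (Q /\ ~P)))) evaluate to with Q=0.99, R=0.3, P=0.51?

0.51

(P -> R): min(1, 1 − 0.51 + 0.3) = 0.79
~P: Łukasiewicz ¬ gives 1 − 0.51 = 0.49
(Q \/ ~P) = max(0.99, 0.49) = 0.99
((Q \/ ~P) -> P): min(1, 1 − 0.99 + 0.51) = 0.52
(((Q \/ ~P) -> P) /\ Q) = min(0.52, 0.99) = 0.52
~P: Łukasiewicz ¬ gives 1 − 0.51 = 0.49
((((Q \/ ~P) -> P) /\ Q) \/ ~P) = max(0.52, 0.49) = 0.52
~P: Łukasiewicz ¬ gives 1 − 0.51 = 0.49
(((((Q \/ ~P) -> P) /\ Q) \/ ~P) \/ ~P) = max(0.52, 0.49) = 0.52
(R /\ (((((Q \/ ~P) -> P) /\ Q) \/ ~P) \/ ~P)) = min(0.3, 0.52) = 0.3
~P: Łukasiewicz ¬ gives 1 − 0.51 = 0.49
(Q /\ ~P) = min(0.99, 0.49) = 0.49
(R /\ (Q /\ ~P)) = min(0.3, 0.49) = 0.3
((R /\ (((((Q \/ ~P) -> P) /\ Q) \/ ~P) \/ ~P)) /\ (R /\ (Q /\ ~P))) = min(0.3, 0.3) = 0.3
((P -> R) -> ((R /\ (((((Q \/ ~P) -> P) /\ Q) \/ ~P) \/ ~P)) /\ (R /\ (Q /\ ~P)))): min(1, 1 − 0.79 + 0.3) = 0.51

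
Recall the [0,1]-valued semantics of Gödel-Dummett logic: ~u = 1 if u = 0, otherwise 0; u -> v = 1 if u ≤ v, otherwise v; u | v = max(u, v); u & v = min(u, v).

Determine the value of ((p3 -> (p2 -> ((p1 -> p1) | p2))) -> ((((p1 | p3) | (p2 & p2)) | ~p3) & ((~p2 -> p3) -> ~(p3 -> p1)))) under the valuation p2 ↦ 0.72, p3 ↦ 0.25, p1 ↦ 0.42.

0.00

(p1 -> p1): 0.42 ≤ 0.42, so result = 1
((p1 -> p1) | p2) = max(1, 0.72) = 1
(p2 -> ((p1 -> p1) | p2)): 0.72 ≤ 1, so result = 1
(p3 -> (p2 -> ((p1 -> p1) | p2))): 0.25 ≤ 1, so result = 1
(p1 | p3) = max(0.42, 0.25) = 0.42
(p2 & p2) = min(0.72, 0.72) = 0.72
((p1 | p3) | (p2 & p2)) = max(0.42, 0.72) = 0.72
~p3: Gödel ¬ of 0.25 = 0 (operand ≠ 0)
(((p1 | p3) | (p2 & p2)) | ~p3) = max(0.72, 0) = 0.72
~p2: Gödel ¬ of 0.72 = 0 (operand ≠ 0)
(~p2 -> p3): 0 ≤ 0.25, so result = 1
(p3 -> p1): 0.25 ≤ 0.42, so result = 1
~(p3 -> p1): Gödel ¬ of 1 = 0 (operand ≠ 0)
((~p2 -> p3) -> ~(p3 -> p1)): 1 > 0, so result = 0
((((p1 | p3) | (p2 & p2)) | ~p3) & ((~p2 -> p3) -> ~(p3 -> p1))) = min(0.72, 0) = 0
((p3 -> (p2 -> ((p1 -> p1) | p2))) -> ((((p1 | p3) | (p2 & p2)) | ~p3) & ((~p2 -> p3) -> ~(p3 -> p1)))): 1 > 0, so result = 0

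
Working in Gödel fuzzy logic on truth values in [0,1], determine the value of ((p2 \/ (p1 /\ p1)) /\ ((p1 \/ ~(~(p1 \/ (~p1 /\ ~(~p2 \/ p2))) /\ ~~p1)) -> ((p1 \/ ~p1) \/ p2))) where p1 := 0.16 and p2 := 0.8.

(p1 /\ p1) = min(0.16, 0.16) = 0.16
(p2 \/ (p1 /\ p1)) = max(0.8, 0.16) = 0.8
~p1: Gödel ¬ of 0.16 = 0 (operand ≠ 0)
~p2: Gödel ¬ of 0.8 = 0 (operand ≠ 0)
(~p2 \/ p2) = max(0, 0.8) = 0.8
~(~p2 \/ p2): Gödel ¬ of 0.8 = 0 (operand ≠ 0)
(~p1 /\ ~(~p2 \/ p2)) = min(0, 0) = 0
(p1 \/ (~p1 /\ ~(~p2 \/ p2))) = max(0.16, 0) = 0.16
~(p1 \/ (~p1 /\ ~(~p2 \/ p2))): Gödel ¬ of 0.16 = 0 (operand ≠ 0)
~p1: Gödel ¬ of 0.16 = 0 (operand ≠ 0)
~~p1: Gödel ¬ of 0 = 1 (operand is 0)
(~(p1 \/ (~p1 /\ ~(~p2 \/ p2))) /\ ~~p1) = min(0, 1) = 0
~(~(p1 \/ (~p1 /\ ~(~p2 \/ p2))) /\ ~~p1): Gödel ¬ of 0 = 1 (operand is 0)
(p1 \/ ~(~(p1 \/ (~p1 /\ ~(~p2 \/ p2))) /\ ~~p1)) = max(0.16, 1) = 1
~p1: Gödel ¬ of 0.16 = 0 (operand ≠ 0)
(p1 \/ ~p1) = max(0.16, 0) = 0.16
((p1 \/ ~p1) \/ p2) = max(0.16, 0.8) = 0.8
((p1 \/ ~(~(p1 \/ (~p1 /\ ~(~p2 \/ p2))) /\ ~~p1)) -> ((p1 \/ ~p1) \/ p2)): 1 > 0.8, so result = 0.8
((p2 \/ (p1 /\ p1)) /\ ((p1 \/ ~(~(p1 \/ (~p1 /\ ~(~p2 \/ p2))) /\ ~~p1)) -> ((p1 \/ ~p1) \/ p2))) = min(0.8, 0.8) = 0.8

0.80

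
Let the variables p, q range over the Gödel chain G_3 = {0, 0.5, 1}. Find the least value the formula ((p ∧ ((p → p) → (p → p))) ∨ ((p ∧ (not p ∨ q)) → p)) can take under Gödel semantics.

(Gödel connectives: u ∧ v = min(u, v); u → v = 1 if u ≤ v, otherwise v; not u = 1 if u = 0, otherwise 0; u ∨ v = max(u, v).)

1.00

Every assignment gives 1. For instance at p = 0, q = 0:
  (p → p): 0 ≤ 0, so result = 1
  (p → p): 0 ≤ 0, so result = 1
  ((p → p) → (p → p)): 1 ≤ 1, so result = 1
  (p ∧ ((p → p) → (p → p))) = min(0, 1) = 0
  not p: Gödel ¬ of 0 = 1 (operand is 0)
  (not p ∨ q) = max(1, 0) = 1
  (p ∧ (not p ∨ q)) = min(0, 1) = 0
  ((p ∧ (not p ∨ q)) → p): 0 ≤ 0, so result = 1
  ((p ∧ ((p → p) → (p → p))) ∨ ((p ∧ (not p ∨ q)) → p)) = max(0, 1) = 1
All 9 assignments give value 1 — the formula is a G_3-tautology.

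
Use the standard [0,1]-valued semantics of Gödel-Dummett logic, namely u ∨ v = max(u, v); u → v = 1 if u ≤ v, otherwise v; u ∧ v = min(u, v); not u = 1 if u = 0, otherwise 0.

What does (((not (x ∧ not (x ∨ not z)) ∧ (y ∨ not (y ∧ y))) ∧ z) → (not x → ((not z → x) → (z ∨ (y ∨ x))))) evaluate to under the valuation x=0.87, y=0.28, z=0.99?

not z: Gödel ¬ of 0.99 = 0 (operand ≠ 0)
(x ∨ not z) = max(0.87, 0) = 0.87
not (x ∨ not z): Gödel ¬ of 0.87 = 0 (operand ≠ 0)
(x ∧ not (x ∨ not z)) = min(0.87, 0) = 0
not (x ∧ not (x ∨ not z)): Gödel ¬ of 0 = 1 (operand is 0)
(y ∧ y) = min(0.28, 0.28) = 0.28
not (y ∧ y): Gödel ¬ of 0.28 = 0 (operand ≠ 0)
(y ∨ not (y ∧ y)) = max(0.28, 0) = 0.28
(not (x ∧ not (x ∨ not z)) ∧ (y ∨ not (y ∧ y))) = min(1, 0.28) = 0.28
((not (x ∧ not (x ∨ not z)) ∧ (y ∨ not (y ∧ y))) ∧ z) = min(0.28, 0.99) = 0.28
not x: Gödel ¬ of 0.87 = 0 (operand ≠ 0)
not z: Gödel ¬ of 0.99 = 0 (operand ≠ 0)
(not z → x): 0 ≤ 0.87, so result = 1
(y ∨ x) = max(0.28, 0.87) = 0.87
(z ∨ (y ∨ x)) = max(0.99, 0.87) = 0.99
((not z → x) → (z ∨ (y ∨ x))): 1 > 0.99, so result = 0.99
(not x → ((not z → x) → (z ∨ (y ∨ x)))): 0 ≤ 0.99, so result = 1
(((not (x ∧ not (x ∨ not z)) ∧ (y ∨ not (y ∧ y))) ∧ z) → (not x → ((not z → x) → (z ∨ (y ∨ x))))): 0.28 ≤ 1, so result = 1

1.00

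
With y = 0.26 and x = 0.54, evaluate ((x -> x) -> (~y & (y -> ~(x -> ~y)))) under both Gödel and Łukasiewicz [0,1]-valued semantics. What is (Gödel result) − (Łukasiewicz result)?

-0.74

Gödel evaluation:
  (x -> x): 0.54 ≤ 0.54, so result = 1
  ~y: Gödel ¬ of 0.26 = 0 (operand ≠ 0)
  ~y: Gödel ¬ of 0.26 = 0 (operand ≠ 0)
  (x -> ~y): 0.54 > 0, so result = 0
  ~(x -> ~y): Gödel ¬ of 0 = 1 (operand is 0)
  (y -> ~(x -> ~y)): 0.26 ≤ 1, so result = 1
  (~y & (y -> ~(x -> ~y))) = min(0, 1) = 0
  ((x -> x) -> (~y & (y -> ~(x -> ~y)))): 1 > 0, so result = 0
  Gödel value = 0
Łukasiewicz evaluation:
  (x -> x): min(1, 1 − 0.54 + 0.54) = 1
  ~y: Łukasiewicz ¬ gives 1 − 0.26 = 0.74
  ~y: Łukasiewicz ¬ gives 1 − 0.26 = 0.74
  (x -> ~y): min(1, 1 − 0.54 + 0.74) = 1
  ~(x -> ~y): Łukasiewicz ¬ gives 1 − 1 = 0
  (y -> ~(x -> ~y)): min(1, 1 − 0.26 + 0) = 0.74
  (~y & (y -> ~(x -> ~y))) = min(0.74, 0.74) = 0.74
  ((x -> x) -> (~y & (y -> ~(x -> ~y)))): min(1, 1 − 1 + 0.74) = 0.74
  Łukasiewicz value = 0.74
Difference: 0 − 0.74 = -0.74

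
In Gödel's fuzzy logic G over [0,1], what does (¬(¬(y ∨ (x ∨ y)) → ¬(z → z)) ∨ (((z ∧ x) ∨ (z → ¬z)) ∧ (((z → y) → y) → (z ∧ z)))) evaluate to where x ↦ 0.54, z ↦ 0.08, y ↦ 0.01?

(x ∨ y) = max(0.54, 0.01) = 0.54
(y ∨ (x ∨ y)) = max(0.01, 0.54) = 0.54
¬(y ∨ (x ∨ y)): Gödel ¬ of 0.54 = 0 (operand ≠ 0)
(z → z): 0.08 ≤ 0.08, so result = 1
¬(z → z): Gödel ¬ of 1 = 0 (operand ≠ 0)
(¬(y ∨ (x ∨ y)) → ¬(z → z)): 0 ≤ 0, so result = 1
¬(¬(y ∨ (x ∨ y)) → ¬(z → z)): Gödel ¬ of 1 = 0 (operand ≠ 0)
(z ∧ x) = min(0.08, 0.54) = 0.08
¬z: Gödel ¬ of 0.08 = 0 (operand ≠ 0)
(z → ¬z): 0.08 > 0, so result = 0
((z ∧ x) ∨ (z → ¬z)) = max(0.08, 0) = 0.08
(z → y): 0.08 > 0.01, so result = 0.01
((z → y) → y): 0.01 ≤ 0.01, so result = 1
(z ∧ z) = min(0.08, 0.08) = 0.08
(((z → y) → y) → (z ∧ z)): 1 > 0.08, so result = 0.08
(((z ∧ x) ∨ (z → ¬z)) ∧ (((z → y) → y) → (z ∧ z))) = min(0.08, 0.08) = 0.08
(¬(¬(y ∨ (x ∨ y)) → ¬(z → z)) ∨ (((z ∧ x) ∨ (z → ¬z)) ∧ (((z → y) → y) → (z ∧ z)))) = max(0, 0.08) = 0.08

0.08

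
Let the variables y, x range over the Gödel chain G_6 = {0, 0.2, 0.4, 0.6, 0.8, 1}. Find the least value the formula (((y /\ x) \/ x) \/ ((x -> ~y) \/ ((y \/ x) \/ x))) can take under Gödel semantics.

The minimum is attained at y = 0.2, x = 0.2:
  (y /\ x) = min(0.2, 0.2) = 0.2
  ((y /\ x) \/ x) = max(0.2, 0.2) = 0.2
  ~y: Gödel ¬ of 0.2 = 0 (operand ≠ 0)
  (x -> ~y): 0.2 > 0, so result = 0
  (y \/ x) = max(0.2, 0.2) = 0.2
  ((y \/ x) \/ x) = max(0.2, 0.2) = 0.2
  ((x -> ~y) \/ ((y \/ x) \/ x)) = max(0, 0.2) = 0.2
  (((y /\ x) \/ x) \/ ((x -> ~y) \/ ((y \/ x) \/ x))) = max(0.2, 0.2) = 0.2
Checking all 36 assignments confirms none give a value below 0.20.

0.20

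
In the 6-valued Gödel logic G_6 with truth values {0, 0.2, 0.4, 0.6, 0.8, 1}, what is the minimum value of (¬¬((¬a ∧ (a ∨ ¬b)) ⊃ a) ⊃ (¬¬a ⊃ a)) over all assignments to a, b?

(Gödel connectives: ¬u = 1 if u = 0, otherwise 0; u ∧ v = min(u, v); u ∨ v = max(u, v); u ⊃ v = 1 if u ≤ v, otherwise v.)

0.20

The minimum is attained at a = 0.2, b = 0:
  ¬a: Gödel ¬ of 0.2 = 0 (operand ≠ 0)
  ¬b: Gödel ¬ of 0 = 1 (operand is 0)
  (a ∨ ¬b) = max(0.2, 1) = 1
  (¬a ∧ (a ∨ ¬b)) = min(0, 1) = 0
  ((¬a ∧ (a ∨ ¬b)) ⊃ a): 0 ≤ 0.2, so result = 1
  ¬((¬a ∧ (a ∨ ¬b)) ⊃ a): Gödel ¬ of 1 = 0 (operand ≠ 0)
  ¬¬((¬a ∧ (a ∨ ¬b)) ⊃ a): Gödel ¬ of 0 = 1 (operand is 0)
  ¬a: Gödel ¬ of 0.2 = 0 (operand ≠ 0)
  ¬¬a: Gödel ¬ of 0 = 1 (operand is 0)
  (¬¬a ⊃ a): 1 > 0.2, so result = 0.2
  (¬¬((¬a ∧ (a ∨ ¬b)) ⊃ a) ⊃ (¬¬a ⊃ a)): 1 > 0.2, so result = 0.2
Checking all 36 assignments confirms none give a value below 0.20.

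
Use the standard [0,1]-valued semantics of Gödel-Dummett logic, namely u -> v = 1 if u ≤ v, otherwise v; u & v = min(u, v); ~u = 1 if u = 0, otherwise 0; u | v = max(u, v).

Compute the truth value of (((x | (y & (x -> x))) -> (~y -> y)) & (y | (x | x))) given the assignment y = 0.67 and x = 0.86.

0.86

(x -> x): 0.86 ≤ 0.86, so result = 1
(y & (x -> x)) = min(0.67, 1) = 0.67
(x | (y & (x -> x))) = max(0.86, 0.67) = 0.86
~y: Gödel ¬ of 0.67 = 0 (operand ≠ 0)
(~y -> y): 0 ≤ 0.67, so result = 1
((x | (y & (x -> x))) -> (~y -> y)): 0.86 ≤ 1, so result = 1
(x | x) = max(0.86, 0.86) = 0.86
(y | (x | x)) = max(0.67, 0.86) = 0.86
(((x | (y & (x -> x))) -> (~y -> y)) & (y | (x | x))) = min(1, 0.86) = 0.86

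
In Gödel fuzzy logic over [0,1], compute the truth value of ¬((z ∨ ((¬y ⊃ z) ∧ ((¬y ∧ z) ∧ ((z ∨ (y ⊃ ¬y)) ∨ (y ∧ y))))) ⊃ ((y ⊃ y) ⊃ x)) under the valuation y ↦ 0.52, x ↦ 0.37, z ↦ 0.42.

¬y: Gödel ¬ of 0.52 = 0 (operand ≠ 0)
(¬y ⊃ z): 0 ≤ 0.42, so result = 1
¬y: Gödel ¬ of 0.52 = 0 (operand ≠ 0)
(¬y ∧ z) = min(0, 0.42) = 0
¬y: Gödel ¬ of 0.52 = 0 (operand ≠ 0)
(y ⊃ ¬y): 0.52 > 0, so result = 0
(z ∨ (y ⊃ ¬y)) = max(0.42, 0) = 0.42
(y ∧ y) = min(0.52, 0.52) = 0.52
((z ∨ (y ⊃ ¬y)) ∨ (y ∧ y)) = max(0.42, 0.52) = 0.52
((¬y ∧ z) ∧ ((z ∨ (y ⊃ ¬y)) ∨ (y ∧ y))) = min(0, 0.52) = 0
((¬y ⊃ z) ∧ ((¬y ∧ z) ∧ ((z ∨ (y ⊃ ¬y)) ∨ (y ∧ y)))) = min(1, 0) = 0
(z ∨ ((¬y ⊃ z) ∧ ((¬y ∧ z) ∧ ((z ∨ (y ⊃ ¬y)) ∨ (y ∧ y))))) = max(0.42, 0) = 0.42
(y ⊃ y): 0.52 ≤ 0.52, so result = 1
((y ⊃ y) ⊃ x): 1 > 0.37, so result = 0.37
((z ∨ ((¬y ⊃ z) ∧ ((¬y ∧ z) ∧ ((z ∨ (y ⊃ ¬y)) ∨ (y ∧ y))))) ⊃ ((y ⊃ y) ⊃ x)): 0.42 > 0.37, so result = 0.37
¬((z ∨ ((¬y ⊃ z) ∧ ((¬y ∧ z) ∧ ((z ∨ (y ⊃ ¬y)) ∨ (y ∧ y))))) ⊃ ((y ⊃ y) ⊃ x)): Gödel ¬ of 0.37 = 0 (operand ≠ 0)

0.00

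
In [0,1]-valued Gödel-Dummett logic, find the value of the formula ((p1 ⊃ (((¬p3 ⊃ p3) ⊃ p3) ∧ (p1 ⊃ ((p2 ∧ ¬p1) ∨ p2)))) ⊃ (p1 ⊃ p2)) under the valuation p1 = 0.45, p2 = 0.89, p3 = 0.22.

1.00

¬p3: Gödel ¬ of 0.22 = 0 (operand ≠ 0)
(¬p3 ⊃ p3): 0 ≤ 0.22, so result = 1
((¬p3 ⊃ p3) ⊃ p3): 1 > 0.22, so result = 0.22
¬p1: Gödel ¬ of 0.45 = 0 (operand ≠ 0)
(p2 ∧ ¬p1) = min(0.89, 0) = 0
((p2 ∧ ¬p1) ∨ p2) = max(0, 0.89) = 0.89
(p1 ⊃ ((p2 ∧ ¬p1) ∨ p2)): 0.45 ≤ 0.89, so result = 1
(((¬p3 ⊃ p3) ⊃ p3) ∧ (p1 ⊃ ((p2 ∧ ¬p1) ∨ p2))) = min(0.22, 1) = 0.22
(p1 ⊃ (((¬p3 ⊃ p3) ⊃ p3) ∧ (p1 ⊃ ((p2 ∧ ¬p1) ∨ p2)))): 0.45 > 0.22, so result = 0.22
(p1 ⊃ p2): 0.45 ≤ 0.89, so result = 1
((p1 ⊃ (((¬p3 ⊃ p3) ⊃ p3) ∧ (p1 ⊃ ((p2 ∧ ¬p1) ∨ p2)))) ⊃ (p1 ⊃ p2)): 0.22 ≤ 1, so result = 1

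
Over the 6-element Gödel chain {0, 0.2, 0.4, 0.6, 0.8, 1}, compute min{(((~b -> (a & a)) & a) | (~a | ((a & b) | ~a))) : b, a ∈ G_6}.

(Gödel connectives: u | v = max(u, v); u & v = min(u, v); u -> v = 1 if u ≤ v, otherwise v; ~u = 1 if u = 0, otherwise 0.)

0.20

The minimum is attained at b = 0, a = 0.2:
  ~b: Gödel ¬ of 0 = 1 (operand is 0)
  (a & a) = min(0.2, 0.2) = 0.2
  (~b -> (a & a)): 1 > 0.2, so result = 0.2
  ((~b -> (a & a)) & a) = min(0.2, 0.2) = 0.2
  ~a: Gödel ¬ of 0.2 = 0 (operand ≠ 0)
  (a & b) = min(0.2, 0) = 0
  ~a: Gödel ¬ of 0.2 = 0 (operand ≠ 0)
  ((a & b) | ~a) = max(0, 0) = 0
  (~a | ((a & b) | ~a)) = max(0, 0) = 0
  (((~b -> (a & a)) & a) | (~a | ((a & b) | ~a))) = max(0.2, 0) = 0.2
Checking all 36 assignments confirms none give a value below 0.20.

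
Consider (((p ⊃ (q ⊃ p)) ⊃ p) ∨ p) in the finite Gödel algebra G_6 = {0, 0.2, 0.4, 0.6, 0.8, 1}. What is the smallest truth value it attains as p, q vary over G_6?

The minimum is attained at p = 0, q = 0:
  (q ⊃ p): 0 ≤ 0, so result = 1
  (p ⊃ (q ⊃ p)): 0 ≤ 1, so result = 1
  ((p ⊃ (q ⊃ p)) ⊃ p): 1 > 0, so result = 0
  (((p ⊃ (q ⊃ p)) ⊃ p) ∨ p) = max(0, 0) = 0
Checking all 36 assignments confirms none give a value below 0.00.

0.00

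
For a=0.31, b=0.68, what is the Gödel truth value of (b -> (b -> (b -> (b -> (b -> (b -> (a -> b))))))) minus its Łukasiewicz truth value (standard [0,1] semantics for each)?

Gödel evaluation:
  (a -> b): 0.31 ≤ 0.68, so result = 1
  (b -> (a -> b)): 0.68 ≤ 1, so result = 1
  (b -> (b -> (a -> b))): 0.68 ≤ 1, so result = 1
  (b -> (b -> (b -> (a -> b)))): 0.68 ≤ 1, so result = 1
  (b -> (b -> (b -> (b -> (a -> b))))): 0.68 ≤ 1, so result = 1
  (b -> (b -> (b -> (b -> (b -> (a -> b)))))): 0.68 ≤ 1, so result = 1
  (b -> (b -> (b -> (b -> (b -> (b -> (a -> b))))))): 0.68 ≤ 1, so result = 1
  Gödel value = 1
Łukasiewicz evaluation:
  (a -> b): min(1, 1 − 0.31 + 0.68) = 1
  (b -> (a -> b)): min(1, 1 − 0.68 + 1) = 1
  (b -> (b -> (a -> b))): min(1, 1 − 0.68 + 1) = 1
  (b -> (b -> (b -> (a -> b)))): min(1, 1 − 0.68 + 1) = 1
  (b -> (b -> (b -> (b -> (a -> b))))): min(1, 1 − 0.68 + 1) = 1
  (b -> (b -> (b -> (b -> (b -> (a -> b)))))): min(1, 1 − 0.68 + 1) = 1
  (b -> (b -> (b -> (b -> (b -> (b -> (a -> b))))))): min(1, 1 − 0.68 + 1) = 1
  Łukasiewicz value = 1
Difference: 1 − 1 = 0.00

0.00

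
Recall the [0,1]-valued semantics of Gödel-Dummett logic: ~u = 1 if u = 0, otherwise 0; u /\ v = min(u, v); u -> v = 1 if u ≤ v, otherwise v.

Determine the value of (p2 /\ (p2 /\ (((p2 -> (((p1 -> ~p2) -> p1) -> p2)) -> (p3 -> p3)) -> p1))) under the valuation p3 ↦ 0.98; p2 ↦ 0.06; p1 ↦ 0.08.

~p2: Gödel ¬ of 0.06 = 0 (operand ≠ 0)
(p1 -> ~p2): 0.08 > 0, so result = 0
((p1 -> ~p2) -> p1): 0 ≤ 0.08, so result = 1
(((p1 -> ~p2) -> p1) -> p2): 1 > 0.06, so result = 0.06
(p2 -> (((p1 -> ~p2) -> p1) -> p2)): 0.06 ≤ 0.06, so result = 1
(p3 -> p3): 0.98 ≤ 0.98, so result = 1
((p2 -> (((p1 -> ~p2) -> p1) -> p2)) -> (p3 -> p3)): 1 ≤ 1, so result = 1
(((p2 -> (((p1 -> ~p2) -> p1) -> p2)) -> (p3 -> p3)) -> p1): 1 > 0.08, so result = 0.08
(p2 /\ (((p2 -> (((p1 -> ~p2) -> p1) -> p2)) -> (p3 -> p3)) -> p1)) = min(0.06, 0.08) = 0.06
(p2 /\ (p2 /\ (((p2 -> (((p1 -> ~p2) -> p1) -> p2)) -> (p3 -> p3)) -> p1))) = min(0.06, 0.06) = 0.06

0.06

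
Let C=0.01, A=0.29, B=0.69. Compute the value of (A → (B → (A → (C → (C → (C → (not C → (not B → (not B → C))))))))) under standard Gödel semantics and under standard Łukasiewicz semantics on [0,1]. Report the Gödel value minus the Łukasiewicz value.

Gödel evaluation:
  not C: Gödel ¬ of 0.01 = 0 (operand ≠ 0)
  not B: Gödel ¬ of 0.69 = 0 (operand ≠ 0)
  not B: Gödel ¬ of 0.69 = 0 (operand ≠ 0)
  (not B → C): 0 ≤ 0.01, so result = 1
  (not B → (not B → C)): 0 ≤ 1, so result = 1
  (not C → (not B → (not B → C))): 0 ≤ 1, so result = 1
  (C → (not C → (not B → (not B → C)))): 0.01 ≤ 1, so result = 1
  (C → (C → (not C → (not B → (not B → C))))): 0.01 ≤ 1, so result = 1
  (C → (C → (C → (not C → (not B → (not B → C)))))): 0.01 ≤ 1, so result = 1
  (A → (C → (C → (C → (not C → (not B → (not B → C))))))): 0.29 ≤ 1, so result = 1
  (B → (A → (C → (C → (C → (not C → (not B → (not B → C)))))))): 0.69 ≤ 1, so result = 1
  (A → (B → (A → (C → (C → (C → (not C → (not B → (not B → C))))))))): 0.29 ≤ 1, so result = 1
  Gödel value = 1
Łukasiewicz evaluation:
  not C: Łukasiewicz ¬ gives 1 − 0.01 = 0.99
  not B: Łukasiewicz ¬ gives 1 − 0.69 = 0.31
  not B: Łukasiewicz ¬ gives 1 − 0.69 = 0.31
  (not B → C): min(1, 1 − 0.31 + 0.01) = 0.7
  (not B → (not B → C)): min(1, 1 − 0.31 + 0.7) = 1
  (not C → (not B → (not B → C))): min(1, 1 − 0.99 + 1) = 1
  (C → (not C → (not B → (not B → C)))): min(1, 1 − 0.01 + 1) = 1
  (C → (C → (not C → (not B → (not B → C))))): min(1, 1 − 0.01 + 1) = 1
  (C → (C → (C → (not C → (not B → (not B → C)))))): min(1, 1 − 0.01 + 1) = 1
  (A → (C → (C → (C → (not C → (not B → (not B → C))))))): min(1, 1 − 0.29 + 1) = 1
  (B → (A → (C → (C → (C → (not C → (not B → (not B → C)))))))): min(1, 1 − 0.69 + 1) = 1
  (A → (B → (A → (C → (C → (C → (not C → (not B → (not B → C))))))))): min(1, 1 − 0.29 + 1) = 1
  Łukasiewicz value = 1
Difference: 1 − 1 = 0.00

0.00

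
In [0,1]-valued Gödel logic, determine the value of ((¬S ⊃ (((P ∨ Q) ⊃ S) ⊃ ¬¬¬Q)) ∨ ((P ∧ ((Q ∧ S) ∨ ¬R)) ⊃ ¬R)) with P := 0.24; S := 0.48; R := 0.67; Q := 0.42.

¬S: Gödel ¬ of 0.48 = 0 (operand ≠ 0)
(P ∨ Q) = max(0.24, 0.42) = 0.42
((P ∨ Q) ⊃ S): 0.42 ≤ 0.48, so result = 1
¬Q: Gödel ¬ of 0.42 = 0 (operand ≠ 0)
¬¬Q: Gödel ¬ of 0 = 1 (operand is 0)
¬¬¬Q: Gödel ¬ of 1 = 0 (operand ≠ 0)
(((P ∨ Q) ⊃ S) ⊃ ¬¬¬Q): 1 > 0, so result = 0
(¬S ⊃ (((P ∨ Q) ⊃ S) ⊃ ¬¬¬Q)): 0 ≤ 0, so result = 1
(Q ∧ S) = min(0.42, 0.48) = 0.42
¬R: Gödel ¬ of 0.67 = 0 (operand ≠ 0)
((Q ∧ S) ∨ ¬R) = max(0.42, 0) = 0.42
(P ∧ ((Q ∧ S) ∨ ¬R)) = min(0.24, 0.42) = 0.24
¬R: Gödel ¬ of 0.67 = 0 (operand ≠ 0)
((P ∧ ((Q ∧ S) ∨ ¬R)) ⊃ ¬R): 0.24 > 0, so result = 0
((¬S ⊃ (((P ∨ Q) ⊃ S) ⊃ ¬¬¬Q)) ∨ ((P ∧ ((Q ∧ S) ∨ ¬R)) ⊃ ¬R)) = max(1, 0) = 1

1.00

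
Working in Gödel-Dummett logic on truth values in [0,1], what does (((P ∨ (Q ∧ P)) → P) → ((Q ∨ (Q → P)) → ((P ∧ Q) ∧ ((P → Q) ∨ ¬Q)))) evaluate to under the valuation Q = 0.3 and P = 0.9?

0.30

(Q ∧ P) = min(0.3, 0.9) = 0.3
(P ∨ (Q ∧ P)) = max(0.9, 0.3) = 0.9
((P ∨ (Q ∧ P)) → P): 0.9 ≤ 0.9, so result = 1
(Q → P): 0.3 ≤ 0.9, so result = 1
(Q ∨ (Q → P)) = max(0.3, 1) = 1
(P ∧ Q) = min(0.9, 0.3) = 0.3
(P → Q): 0.9 > 0.3, so result = 0.3
¬Q: Gödel ¬ of 0.3 = 0 (operand ≠ 0)
((P → Q) ∨ ¬Q) = max(0.3, 0) = 0.3
((P ∧ Q) ∧ ((P → Q) ∨ ¬Q)) = min(0.3, 0.3) = 0.3
((Q ∨ (Q → P)) → ((P ∧ Q) ∧ ((P → Q) ∨ ¬Q))): 1 > 0.3, so result = 0.3
(((P ∨ (Q ∧ P)) → P) → ((Q ∨ (Q → P)) → ((P ∧ Q) ∧ ((P → Q) ∨ ¬Q)))): 1 > 0.3, so result = 0.3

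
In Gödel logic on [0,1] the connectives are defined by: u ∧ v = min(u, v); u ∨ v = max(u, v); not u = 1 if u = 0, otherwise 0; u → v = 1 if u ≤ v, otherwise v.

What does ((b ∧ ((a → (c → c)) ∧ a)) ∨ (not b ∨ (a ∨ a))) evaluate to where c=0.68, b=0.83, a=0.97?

(c → c): 0.68 ≤ 0.68, so result = 1
(a → (c → c)): 0.97 ≤ 1, so result = 1
((a → (c → c)) ∧ a) = min(1, 0.97) = 0.97
(b ∧ ((a → (c → c)) ∧ a)) = min(0.83, 0.97) = 0.83
not b: Gödel ¬ of 0.83 = 0 (operand ≠ 0)
(a ∨ a) = max(0.97, 0.97) = 0.97
(not b ∨ (a ∨ a)) = max(0, 0.97) = 0.97
((b ∧ ((a → (c → c)) ∧ a)) ∨ (not b ∨ (a ∨ a))) = max(0.83, 0.97) = 0.97

0.97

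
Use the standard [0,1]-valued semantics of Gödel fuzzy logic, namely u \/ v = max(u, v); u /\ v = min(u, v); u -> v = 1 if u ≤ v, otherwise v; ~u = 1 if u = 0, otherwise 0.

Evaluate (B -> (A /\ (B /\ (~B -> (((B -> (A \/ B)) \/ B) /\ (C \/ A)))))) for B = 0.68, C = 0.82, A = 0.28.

0.28

~B: Gödel ¬ of 0.68 = 0 (operand ≠ 0)
(A \/ B) = max(0.28, 0.68) = 0.68
(B -> (A \/ B)): 0.68 ≤ 0.68, so result = 1
((B -> (A \/ B)) \/ B) = max(1, 0.68) = 1
(C \/ A) = max(0.82, 0.28) = 0.82
(((B -> (A \/ B)) \/ B) /\ (C \/ A)) = min(1, 0.82) = 0.82
(~B -> (((B -> (A \/ B)) \/ B) /\ (C \/ A))): 0 ≤ 0.82, so result = 1
(B /\ (~B -> (((B -> (A \/ B)) \/ B) /\ (C \/ A)))) = min(0.68, 1) = 0.68
(A /\ (B /\ (~B -> (((B -> (A \/ B)) \/ B) /\ (C \/ A))))) = min(0.28, 0.68) = 0.28
(B -> (A /\ (B /\ (~B -> (((B -> (A \/ B)) \/ B) /\ (C \/ A)))))): 0.68 > 0.28, so result = 0.28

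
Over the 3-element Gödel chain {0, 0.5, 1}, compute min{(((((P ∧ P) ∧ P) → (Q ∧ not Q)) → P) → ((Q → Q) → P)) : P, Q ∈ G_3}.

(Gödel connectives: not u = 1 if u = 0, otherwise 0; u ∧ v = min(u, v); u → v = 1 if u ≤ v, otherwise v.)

The minimum is attained at P = 0.5, Q = 0:
  (P ∧ P) = min(0.5, 0.5) = 0.5
  ((P ∧ P) ∧ P) = min(0.5, 0.5) = 0.5
  not Q: Gödel ¬ of 0 = 1 (operand is 0)
  (Q ∧ not Q) = min(0, 1) = 0
  (((P ∧ P) ∧ P) → (Q ∧ not Q)): 0.5 > 0, so result = 0
  ((((P ∧ P) ∧ P) → (Q ∧ not Q)) → P): 0 ≤ 0.5, so result = 1
  (Q → Q): 0 ≤ 0, so result = 1
  ((Q → Q) → P): 1 > 0.5, so result = 0.5
  (((((P ∧ P) ∧ P) → (Q ∧ not Q)) → P) → ((Q → Q) → P)): 1 > 0.5, so result = 0.5
Checking all 9 assignments confirms none give a value below 0.50.

0.50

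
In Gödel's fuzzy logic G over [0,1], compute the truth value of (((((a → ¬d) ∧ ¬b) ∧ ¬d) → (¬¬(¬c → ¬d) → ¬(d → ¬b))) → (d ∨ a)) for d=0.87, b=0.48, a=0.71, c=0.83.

¬d: Gödel ¬ of 0.87 = 0 (operand ≠ 0)
(a → ¬d): 0.71 > 0, so result = 0
¬b: Gödel ¬ of 0.48 = 0 (operand ≠ 0)
((a → ¬d) ∧ ¬b) = min(0, 0) = 0
¬d: Gödel ¬ of 0.87 = 0 (operand ≠ 0)
(((a → ¬d) ∧ ¬b) ∧ ¬d) = min(0, 0) = 0
¬c: Gödel ¬ of 0.83 = 0 (operand ≠ 0)
¬d: Gödel ¬ of 0.87 = 0 (operand ≠ 0)
(¬c → ¬d): 0 ≤ 0, so result = 1
¬(¬c → ¬d): Gödel ¬ of 1 = 0 (operand ≠ 0)
¬¬(¬c → ¬d): Gödel ¬ of 0 = 1 (operand is 0)
¬b: Gödel ¬ of 0.48 = 0 (operand ≠ 0)
(d → ¬b): 0.87 > 0, so result = 0
¬(d → ¬b): Gödel ¬ of 0 = 1 (operand is 0)
(¬¬(¬c → ¬d) → ¬(d → ¬b)): 1 ≤ 1, so result = 1
((((a → ¬d) ∧ ¬b) ∧ ¬d) → (¬¬(¬c → ¬d) → ¬(d → ¬b))): 0 ≤ 1, so result = 1
(d ∨ a) = max(0.87, 0.71) = 0.87
(((((a → ¬d) ∧ ¬b) ∧ ¬d) → (¬¬(¬c → ¬d) → ¬(d → ¬b))) → (d ∨ a)): 1 > 0.87, so result = 0.87

0.87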